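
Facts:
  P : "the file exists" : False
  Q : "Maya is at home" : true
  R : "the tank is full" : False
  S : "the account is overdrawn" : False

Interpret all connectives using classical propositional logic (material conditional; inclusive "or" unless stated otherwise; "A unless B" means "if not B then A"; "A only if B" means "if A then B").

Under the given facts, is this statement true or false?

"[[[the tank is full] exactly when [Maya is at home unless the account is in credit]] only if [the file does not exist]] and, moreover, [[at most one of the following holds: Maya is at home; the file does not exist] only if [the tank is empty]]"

True.

In symbols: ((R iff (Q or not S)) -> not P) and ((Q nand not P) -> not R)

not S = not False = True
Q or not S = True or True = True
R iff (Q or not S) = False iff True = False
not P = not False = True
(R iff (Q or not S)) -> not P = False -> True = True
not P = not False = True
Q nand not P = True nand True = False
not R = not False = True
(Q nand not P) -> not R = False -> True = True
((R iff (Q or not S)) -> not P) and ((Q nand not P) -> not R) = True and True = True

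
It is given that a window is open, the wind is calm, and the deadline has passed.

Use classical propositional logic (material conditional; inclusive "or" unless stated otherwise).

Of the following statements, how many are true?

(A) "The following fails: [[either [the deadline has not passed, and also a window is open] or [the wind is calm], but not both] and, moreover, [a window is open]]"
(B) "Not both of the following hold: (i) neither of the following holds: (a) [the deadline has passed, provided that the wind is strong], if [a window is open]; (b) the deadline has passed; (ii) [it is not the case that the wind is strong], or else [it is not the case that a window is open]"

Let R = "the deadline has passed" (T), P = "a window is open" (T), Q = "the wind is strong" (F).

(A): This is ¬(((¬R ∧ P) ⊕ ¬Q) ∧ P).

¬R = ¬T = F
¬R ∧ P = F ∧ T = F
¬Q = ¬F = T
(¬R ∧ P) ⊕ ¬Q = F ⊕ T = T
((¬R ∧ P) ⊕ ¬Q) ∧ P = T ∧ T = T
¬(((¬R ∧ P) ⊕ ¬Q) ∧ P) = ¬T = F
Thus (A) is false.

(B): Formalization: ((P → (Q → R)) ↓ R) ↑ (¬Q ∨ ¬P)

Q → R = F → T = T
P → (Q → R) = T → T = T
(P → (Q → R)) ↓ R = T ↓ T = F
¬Q = ¬F = T
¬P = ¬T = F
¬Q ∨ ¬P = T ∨ F = T
((P → (Q → R)) ↓ R) ↑ (¬Q ∨ ¬P) = F ↑ T = T
Thus (B) is true.

Count: 1.

1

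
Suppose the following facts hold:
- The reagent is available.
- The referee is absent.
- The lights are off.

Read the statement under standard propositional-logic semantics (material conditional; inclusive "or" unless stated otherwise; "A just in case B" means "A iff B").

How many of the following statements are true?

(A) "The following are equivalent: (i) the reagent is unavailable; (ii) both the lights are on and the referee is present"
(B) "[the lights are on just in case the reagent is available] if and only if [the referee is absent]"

1

Let P = "the reagent is available" (T), R = "the lights are on" (F), Q = "the referee is present" (F).

(A): In symbols: ¬P ↔ (R ∧ Q)

¬P = ¬T = F
R ∧ Q = F ∧ F = F
¬P ↔ (R ∧ Q) = F ↔ F = T
So (A) is true.

(B): This is (R ↔ P) ↔ ¬Q.

R ↔ P = F ↔ T = F
¬Q = ¬F = T
(R ↔ P) ↔ ¬Q = F ↔ T = F
So (B) is false.

Count: 1.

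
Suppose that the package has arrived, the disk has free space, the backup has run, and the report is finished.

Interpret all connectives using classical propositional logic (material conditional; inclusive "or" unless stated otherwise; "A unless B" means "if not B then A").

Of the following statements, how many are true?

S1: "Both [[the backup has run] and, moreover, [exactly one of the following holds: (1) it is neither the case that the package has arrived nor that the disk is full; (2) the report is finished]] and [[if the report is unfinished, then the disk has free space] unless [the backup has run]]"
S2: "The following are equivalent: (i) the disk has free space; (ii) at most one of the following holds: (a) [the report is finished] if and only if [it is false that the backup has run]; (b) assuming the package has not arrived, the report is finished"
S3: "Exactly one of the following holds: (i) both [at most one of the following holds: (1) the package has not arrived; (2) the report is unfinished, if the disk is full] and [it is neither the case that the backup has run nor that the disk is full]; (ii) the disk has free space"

Let R = "the backup has run" (T), P = "the package has arrived" (T), Q = "the disk is full" (F), S = "the report is finished" (T).

S1: Parsed as (R ∧ ((P ↓ Q) ⊕ S)) ∧ ((¬S → ¬Q) ∨ R)

P ↓ Q = T ↓ F = F
(P ↓ Q) ⊕ S = F ⊕ T = T
R ∧ ((P ↓ Q) ⊕ S) = T ∧ T = T
¬S = ¬T = F
¬Q = ¬F = T
¬S → ¬Q = F → T = T
(¬S → ¬Q) ∨ R = T ∨ T = T
(R ∧ ((P ↓ Q) ⊕ S)) ∧ ((¬S → ¬Q) ∨ R) = T ∧ T = T
Hence S1 is true.

S2: Parsed as ¬Q ↔ ((S ↔ ¬R) ↑ (¬P → S))

¬Q = ¬F = T
¬R = ¬T = F
S ↔ ¬R = T ↔ F = F
¬P = ¬T = F
¬P → S = F → T = T
(S ↔ ¬R) ↑ (¬P → S) = F ↑ T = T
¬Q ↔ ((S ↔ ¬R) ↑ (¬P → S)) = T ↔ T = T
Hence S2 is true.

S3: Parsed as ((¬P ↑ (Q → ¬S)) ∧ (R ↓ Q)) ⊕ ¬Q

¬P = ¬T = F
¬S = ¬T = F
Q → ¬S = F → F = T
¬P ↑ (Q → ¬S) = F ↑ T = T
R ↓ Q = T ↓ F = F
(¬P ↑ (Q → ¬S)) ∧ (R ↓ Q) = T ∧ F = F
¬Q = ¬F = T
((¬P ↑ (Q → ¬S)) ∧ (R ↓ Q)) ⊕ ¬Q = F ⊕ T = T
Thus S3 is true.

True statements: 3.

3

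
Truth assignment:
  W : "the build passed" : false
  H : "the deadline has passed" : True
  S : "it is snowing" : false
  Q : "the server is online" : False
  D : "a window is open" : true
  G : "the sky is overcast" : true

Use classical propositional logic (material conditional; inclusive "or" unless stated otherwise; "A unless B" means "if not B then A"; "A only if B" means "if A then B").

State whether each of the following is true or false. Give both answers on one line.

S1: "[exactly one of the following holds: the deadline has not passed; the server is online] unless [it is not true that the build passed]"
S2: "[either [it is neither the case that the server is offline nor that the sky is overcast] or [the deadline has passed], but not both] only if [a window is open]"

S1: This is (not H xor Q) or not W.

not H = not True = False
not H xor Q = False xor False = False
not W = not False = True
(not H xor Q) or not W = False or True = True
So S1 is true.

S2: In symbols: ((not Q nor G) xor H) -> D

not Q = not False = True
not Q nor G = True nor True = False
(not Q nor G) xor H = False xor True = True
((not Q nor G) xor H) -> D = True -> True = True
Thus S2 is true.

S1 T / S2 T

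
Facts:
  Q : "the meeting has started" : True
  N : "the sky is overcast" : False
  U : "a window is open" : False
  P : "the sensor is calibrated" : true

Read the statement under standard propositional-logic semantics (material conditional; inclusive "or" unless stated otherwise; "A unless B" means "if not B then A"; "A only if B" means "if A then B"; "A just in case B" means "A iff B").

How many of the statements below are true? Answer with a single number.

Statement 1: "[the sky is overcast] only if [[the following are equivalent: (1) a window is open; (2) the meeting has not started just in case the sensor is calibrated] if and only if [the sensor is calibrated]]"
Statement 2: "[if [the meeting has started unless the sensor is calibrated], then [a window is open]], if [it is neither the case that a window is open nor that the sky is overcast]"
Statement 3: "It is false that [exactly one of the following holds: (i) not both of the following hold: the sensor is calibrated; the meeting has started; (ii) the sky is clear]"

1

Statement 1: Formalization: N → ((U ↔ (¬Q ↔ P)) ↔ P)

¬Q = ¬T = F
¬Q ↔ P = F ↔ T = F
U ↔ (¬Q ↔ P) = F ↔ F = T
(U ↔ (¬Q ↔ P)) ↔ P = T ↔ T = T
N → ((U ↔ (¬Q ↔ P)) ↔ P) = F → T = T
So Statement 1 is true.

Statement 2: Formalization: (U ↓ N) → ((Q ∨ P) → U)

U ↓ N = F ↓ F = T
Q ∨ P = T ∨ T = T
(Q ∨ P) → U = T → F = F
(U ↓ N) → ((Q ∨ P) → U) = T → F = F
So Statement 2 is false.

Statement 3: In symbols: ¬((P ↑ Q) ⊕ ¬N)

P ↑ Q = T ↑ T = F
¬N = ¬F = T
(P ↑ Q) ⊕ ¬N = F ⊕ T = T
¬((P ↑ Q) ⊕ ¬N) = ¬T = F
Hence Statement 3 is false.

Count: 1.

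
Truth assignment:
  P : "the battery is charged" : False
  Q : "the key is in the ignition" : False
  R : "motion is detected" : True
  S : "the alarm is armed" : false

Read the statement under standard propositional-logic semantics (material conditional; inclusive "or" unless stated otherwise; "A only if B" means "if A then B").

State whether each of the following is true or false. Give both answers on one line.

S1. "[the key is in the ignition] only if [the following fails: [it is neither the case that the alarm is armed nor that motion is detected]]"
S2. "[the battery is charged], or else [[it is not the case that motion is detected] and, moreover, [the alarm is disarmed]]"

S1 True / S2 False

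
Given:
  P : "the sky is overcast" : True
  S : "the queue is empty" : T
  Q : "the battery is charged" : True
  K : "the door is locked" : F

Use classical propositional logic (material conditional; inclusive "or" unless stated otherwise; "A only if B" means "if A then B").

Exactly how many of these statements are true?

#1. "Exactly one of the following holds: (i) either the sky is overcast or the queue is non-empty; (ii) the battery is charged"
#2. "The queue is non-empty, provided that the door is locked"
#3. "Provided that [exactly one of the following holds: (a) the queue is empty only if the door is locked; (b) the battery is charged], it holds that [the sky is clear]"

1

#1: Parsed as (P ∨ ¬S) ⊕ Q

¬S = ¬T = F
P ∨ ¬S = T ∨ F = T
(P ∨ ¬S) ⊕ Q = T ⊕ T = F
So #1 is false.

#2: In symbols: K → ¬S

¬S = ¬T = F
K → ¬S = F → F = T
So #2 is true.

#3: Parsed as ((S → K) ⊕ Q) → ¬P

S → K = T → F = F
(S → K) ⊕ Q = F ⊕ T = T
¬P = ¬T = F
((S → K) ⊕ Q) → ¬P = T → F = F
Hence #3 is false.

True statements: 1 (#2).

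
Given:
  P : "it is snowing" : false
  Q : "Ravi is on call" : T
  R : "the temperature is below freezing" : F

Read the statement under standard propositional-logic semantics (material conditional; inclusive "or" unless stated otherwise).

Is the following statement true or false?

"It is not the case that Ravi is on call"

Values: Q=True.
Formalization: not Q

not Q = not True = False

False.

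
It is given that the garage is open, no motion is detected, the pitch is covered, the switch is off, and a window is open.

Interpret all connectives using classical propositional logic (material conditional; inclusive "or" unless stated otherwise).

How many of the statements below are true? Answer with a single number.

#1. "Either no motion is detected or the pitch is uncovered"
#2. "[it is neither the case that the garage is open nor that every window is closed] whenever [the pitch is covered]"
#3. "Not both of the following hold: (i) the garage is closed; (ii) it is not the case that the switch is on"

2

Let W = "motion is detected" (False), G = "the pitch is covered" (True), N = "the garage is closed" (False), K = "a window is open" (True), R = "the switch is on" (False).

#1: Parsed as not W or not G

not W = not False = True
not G = not True = False
not W or not G = True or False = True
So #1 is true.

#2: In symbols: G -> (not N nor not K)

not N = not False = True
not K = not True = False
not N nor not K = True nor False = False
G -> (not N nor not K) = True -> False = False
Thus #2 is false.

#3: Parsed as N nand not R

not R = not False = True
N nand not R = False nand True = True
So #3 is true.

Count: 2.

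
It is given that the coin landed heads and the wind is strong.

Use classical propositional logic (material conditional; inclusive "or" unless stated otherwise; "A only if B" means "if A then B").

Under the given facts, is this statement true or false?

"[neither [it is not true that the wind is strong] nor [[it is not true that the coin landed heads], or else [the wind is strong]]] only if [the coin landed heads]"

Let Q = "the wind is strong" (T), P = "the coin landed heads" (T).
In symbols: (~Q nor (~P | Q)) -> P

~Q = ~T = F
~P = ~T = F
~P | Q = F | T = T
~Q nor (~P | Q) = F nor T = F
(~Q nor (~P | Q)) -> P = F -> T = T

True.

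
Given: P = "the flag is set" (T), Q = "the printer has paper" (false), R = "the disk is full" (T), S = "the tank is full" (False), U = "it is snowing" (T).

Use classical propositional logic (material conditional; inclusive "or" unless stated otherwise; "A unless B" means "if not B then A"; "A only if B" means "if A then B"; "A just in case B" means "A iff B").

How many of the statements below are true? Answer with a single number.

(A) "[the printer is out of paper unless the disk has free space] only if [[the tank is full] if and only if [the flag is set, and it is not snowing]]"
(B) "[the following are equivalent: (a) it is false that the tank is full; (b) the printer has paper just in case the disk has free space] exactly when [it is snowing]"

(A): Formalization: (not Q or not R) -> (S iff (P and not U))

not Q = not False = True
not R = not True = False
not Q or not R = True or False = True
not U = not True = False
P and not U = True and False = False
S iff (P and not U) = False iff False = True
(not Q or not R) -> (S iff (P and not U)) = True -> True = True
Thus (A) is true.

(B): This is (not S iff (Q iff not R)) iff U.

not S = not False = True
not R = not True = False
Q iff not R = False iff False = True
not S iff (Q iff not R) = True iff True = True
(not S iff (Q iff not R)) iff U = True iff True = True
So (B) is true.

Count: 2.

2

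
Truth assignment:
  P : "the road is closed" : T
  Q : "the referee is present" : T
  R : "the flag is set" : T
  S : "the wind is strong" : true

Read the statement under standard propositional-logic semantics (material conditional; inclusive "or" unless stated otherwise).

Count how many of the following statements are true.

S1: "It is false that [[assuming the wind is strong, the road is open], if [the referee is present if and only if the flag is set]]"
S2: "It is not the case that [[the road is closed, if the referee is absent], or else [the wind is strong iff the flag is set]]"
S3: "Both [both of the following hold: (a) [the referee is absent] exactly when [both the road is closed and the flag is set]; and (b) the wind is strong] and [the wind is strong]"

1

S1: This is ~((Q <-> R) -> (S -> ~P)).

Q <-> R = T <-> T = T
~P = ~T = F
S -> ~P = T -> F = F
(Q <-> R) -> (S -> ~P) = T -> F = F
~((Q <-> R) -> (S -> ~P)) = ~F = T
So S1 is true.

S2: This is ~((~Q -> P) | (S <-> R)).

~Q = ~T = F
~Q -> P = F -> T = T
S <-> R = T <-> T = T
(~Q -> P) | (S <-> R) = T | T = T
~((~Q -> P) | (S <-> R)) = ~T = F
So S2 is false.

S3: This is ((~Q <-> (P & R)) & S) & S.

~Q = ~T = F
P & R = T & T = T
~Q <-> (P & R) = F <-> T = F
(~Q <-> (P & R)) & S = F & T = F
((~Q <-> (P & R)) & S) & S = F & T = F
So S3 is false.

1 of the 3 statements is true.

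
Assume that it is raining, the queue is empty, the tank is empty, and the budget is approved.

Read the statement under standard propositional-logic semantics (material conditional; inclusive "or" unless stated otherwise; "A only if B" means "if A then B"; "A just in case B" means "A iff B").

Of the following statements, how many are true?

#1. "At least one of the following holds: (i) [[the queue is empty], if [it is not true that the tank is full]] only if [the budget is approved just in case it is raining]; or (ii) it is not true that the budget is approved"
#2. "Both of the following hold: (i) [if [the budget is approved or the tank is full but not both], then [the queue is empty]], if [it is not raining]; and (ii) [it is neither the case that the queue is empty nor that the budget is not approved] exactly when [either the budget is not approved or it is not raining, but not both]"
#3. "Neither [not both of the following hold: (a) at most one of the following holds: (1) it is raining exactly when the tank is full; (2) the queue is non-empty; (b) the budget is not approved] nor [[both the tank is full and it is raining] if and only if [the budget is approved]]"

Let S = "the tank is full" (F), D = "the queue is empty" (T), V = "the budget is approved" (T), P = "it is raining" (T).

#1: Formalization: ((¬S → D) → (V ↔ P)) ∨ ¬V

¬S = ¬F = T
¬S → D = T → T = T
V ↔ P = T ↔ T = T
(¬S → D) → (V ↔ P) = T → T = T
¬V = ¬T = F
((¬S → D) → (V ↔ P)) ∨ ¬V = T ∨ F = T
Hence #1 is true.

#2: This is (¬P → ((V ⊕ S) → D)) ∧ ((D ↓ ¬V) ↔ (¬V ⊕ ¬P)).

¬P = ¬T = F
V ⊕ S = T ⊕ F = T
(V ⊕ S) → D = T → T = T
¬P → ((V ⊕ S) → D) = F → T = T
¬V = ¬T = F
D ↓ ¬V = T ↓ F = F
¬V = ¬T = F
¬P = ¬T = F
¬V ⊕ ¬P = F ⊕ F = F
(D ↓ ¬V) ↔ (¬V ⊕ ¬P) = F ↔ F = T
(¬P → ((V ⊕ S) → D)) ∧ ((D ↓ ¬V) ↔ (¬V ⊕ ¬P)) = T ∧ T = T
So #2 is true.

#3: This is (((P ↔ S) ↑ ¬D) ↑ ¬V) ↓ ((S ∧ P) ↔ V).

P ↔ S = T ↔ F = F
¬D = ¬T = F
(P ↔ S) ↑ ¬D = F ↑ F = T
¬V = ¬T = F
((P ↔ S) ↑ ¬D) ↑ ¬V = T ↑ F = T
S ∧ P = F ∧ T = F
(S ∧ P) ↔ V = F ↔ T = F
(((P ↔ S) ↑ ¬D) ↑ ¬V) ↓ ((S ∧ P) ↔ V) = T ↓ F = F
Thus #3 is false.

2 of the 3 statements are true.

2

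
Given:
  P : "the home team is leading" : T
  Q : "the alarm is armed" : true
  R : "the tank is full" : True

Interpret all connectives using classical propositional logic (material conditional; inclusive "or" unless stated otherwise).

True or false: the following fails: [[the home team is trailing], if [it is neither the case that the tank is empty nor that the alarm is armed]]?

The statement is false.

Formalization: ¬((¬R ↓ Q) → ¬P)

¬R = ¬T = F
¬R ↓ Q = F ↓ T = F
¬P = ¬T = F
(¬R ↓ Q) → ¬P = F → F = T
¬((¬R ↓ Q) → ¬P) = ¬T = F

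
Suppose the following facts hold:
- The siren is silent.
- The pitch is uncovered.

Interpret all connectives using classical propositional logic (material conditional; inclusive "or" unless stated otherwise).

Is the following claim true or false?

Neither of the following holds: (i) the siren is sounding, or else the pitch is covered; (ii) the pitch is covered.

True.

Let D = "the siren is sounding" (F), M = "the pitch is covered" (F).
This is (D | M) nor M.

D | M = F | F = F
(D | M) nor M = F nor F = T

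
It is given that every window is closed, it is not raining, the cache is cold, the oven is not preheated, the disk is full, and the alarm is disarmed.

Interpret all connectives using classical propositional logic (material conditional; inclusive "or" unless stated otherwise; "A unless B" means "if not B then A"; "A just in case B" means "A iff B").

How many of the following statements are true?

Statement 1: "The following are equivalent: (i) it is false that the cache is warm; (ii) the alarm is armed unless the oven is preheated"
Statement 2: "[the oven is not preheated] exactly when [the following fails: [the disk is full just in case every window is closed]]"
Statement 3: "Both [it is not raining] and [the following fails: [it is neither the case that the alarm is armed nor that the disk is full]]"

Let W = "the cache is warm" (F), V = "the alarm is armed" (F), R = "the oven is preheated" (F), P = "the disk is full" (T), H = "a window is open" (F), Q = "it is raining" (F).

Statement 1: In symbols: ¬W ↔ (V ∨ R)

¬W = ¬F = T
V ∨ R = F ∨ F = F
¬W ↔ (V ∨ R) = T ↔ F = F
Hence Statement 1 is false.

Statement 2: Parsed as ¬R ↔ ¬(P ↔ ¬H)

¬R = ¬F = T
¬H = ¬F = T
P ↔ ¬H = T ↔ T = T
¬(P ↔ ¬H) = ¬T = F
¬R ↔ ¬(P ↔ ¬H) = T ↔ F = F
Thus Statement 2 is false.

Statement 3: This is ¬Q ∧ ¬(V ↓ P).

¬Q = ¬F = T
V ↓ P = F ↓ T = F
¬(V ↓ P) = ¬F = T
¬Q ∧ ¬(V ↓ P) = T ∧ T = T
So Statement 3 is true.

True statements: 1 (Statement 3).

1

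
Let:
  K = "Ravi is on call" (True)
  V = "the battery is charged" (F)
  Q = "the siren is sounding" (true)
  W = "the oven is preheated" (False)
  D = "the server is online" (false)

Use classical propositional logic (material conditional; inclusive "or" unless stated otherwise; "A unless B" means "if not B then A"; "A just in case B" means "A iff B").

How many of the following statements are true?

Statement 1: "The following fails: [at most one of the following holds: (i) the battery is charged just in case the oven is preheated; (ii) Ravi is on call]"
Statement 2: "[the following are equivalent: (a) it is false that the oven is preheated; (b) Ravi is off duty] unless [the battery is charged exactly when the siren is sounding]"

1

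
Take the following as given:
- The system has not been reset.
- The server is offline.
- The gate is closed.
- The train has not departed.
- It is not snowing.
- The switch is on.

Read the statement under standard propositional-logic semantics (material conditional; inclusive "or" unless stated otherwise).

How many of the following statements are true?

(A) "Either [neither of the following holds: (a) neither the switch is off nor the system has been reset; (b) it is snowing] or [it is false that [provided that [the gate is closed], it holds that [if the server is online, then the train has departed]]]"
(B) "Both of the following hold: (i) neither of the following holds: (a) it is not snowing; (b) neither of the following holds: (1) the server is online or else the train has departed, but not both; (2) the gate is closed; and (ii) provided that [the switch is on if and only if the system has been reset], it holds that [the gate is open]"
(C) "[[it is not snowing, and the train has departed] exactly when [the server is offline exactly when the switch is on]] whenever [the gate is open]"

1

Let V = "the switch is on" (T), P = "the system has been reset" (F), U = "it is snowing" (F), R = "the gate is open" (F), Q = "the server is online" (F), S = "the train has departed" (F).

(A): Formalization: ((~V nor P) nor U) | ~(~R -> (Q -> S))

~V = ~T = F
~V nor P = F nor F = T
(~V nor P) nor U = T nor F = F
~R = ~F = T
Q -> S = F -> F = T
~R -> (Q -> S) = T -> T = T
~(~R -> (Q -> S)) = ~T = F
((~V nor P) nor U) | ~(~R -> (Q -> S)) = F | F = F
Thus (A) is false.

(B): Formalization: (~U nor ((Q xor S) nor ~R)) & ((V <-> P) -> R)

~U = ~F = T
Q xor S = F xor F = F
~R = ~F = T
(Q xor S) nor ~R = F nor T = F
~U nor ((Q xor S) nor ~R) = T nor F = F
V <-> P = T <-> F = F
(V <-> P) -> R = F -> F = T
(~U nor ((Q xor S) nor ~R)) & ((V <-> P) -> R) = F & T = F
Thus (B) is false.

(C): This is R -> ((~U & S) <-> (~Q <-> V)).

~U = ~F = T
~U & S = T & F = F
~Q = ~F = T
~Q <-> V = T <-> T = T
(~U & S) <-> (~Q <-> V) = F <-> T = F
R -> ((~U & S) <-> (~Q <-> V)) = F -> F = T
Hence (C) is true.

Count: 1.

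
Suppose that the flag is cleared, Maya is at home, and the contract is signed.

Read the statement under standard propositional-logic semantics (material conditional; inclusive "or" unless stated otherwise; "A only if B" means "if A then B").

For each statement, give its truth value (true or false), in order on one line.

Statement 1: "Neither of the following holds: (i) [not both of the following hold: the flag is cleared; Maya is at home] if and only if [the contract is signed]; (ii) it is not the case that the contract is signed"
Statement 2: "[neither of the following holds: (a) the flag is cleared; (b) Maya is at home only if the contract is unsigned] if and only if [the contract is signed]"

Statement 1 true / Statement 2 false

Let P = "the flag is set" (False), Q = "Maya is at home" (True), R = "the contract is signed" (True).

Statement 1: In symbols: ((not P nand Q) iff R) nor not R

not P = not False = True
not P nand Q = True nand True = False
(not P nand Q) iff R = False iff True = False
not R = not True = False
((not P nand Q) iff R) nor not R = False nor False = True
So Statement 1 is true.

Statement 2: In symbols: (not P nor (Q -> not R)) iff R

not P = not False = True
not R = not True = False
Q -> not R = True -> False = False
not P nor (Q -> not R) = True nor False = False
(not P nor (Q -> not R)) iff R = False iff True = False
So Statement 2 is false.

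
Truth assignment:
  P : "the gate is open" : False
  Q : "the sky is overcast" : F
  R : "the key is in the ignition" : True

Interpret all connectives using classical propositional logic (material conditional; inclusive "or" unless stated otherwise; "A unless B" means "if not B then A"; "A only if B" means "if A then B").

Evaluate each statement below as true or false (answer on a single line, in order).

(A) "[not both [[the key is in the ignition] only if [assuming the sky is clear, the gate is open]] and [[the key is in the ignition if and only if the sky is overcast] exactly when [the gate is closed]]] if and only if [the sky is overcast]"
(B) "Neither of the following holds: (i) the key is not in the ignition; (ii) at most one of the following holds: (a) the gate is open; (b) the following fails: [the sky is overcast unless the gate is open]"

(A): This is ((R -> (not Q -> P)) nand ((R iff Q) iff not P)) iff Q.

not Q = not False = True
not Q -> P = True -> False = False
R -> (not Q -> P) = True -> False = False
R iff Q = True iff False = False
not P = not False = True
(R iff Q) iff not P = False iff True = False
(R -> (not Q -> P)) nand ((R iff Q) iff not P) = False nand False = True
((R -> (not Q -> P)) nand ((R iff Q) iff not P)) iff Q = True iff False = False
Thus (A) is false.

(B): Formalization: not R nor (P nand not (Q or P))

not R = not True = False
Q or P = False or False = False
not (Q or P) = not False = True
P nand not (Q or P) = False nand True = True
not R nor (P nand not (Q or P)) = False nor True = False
Hence (B) is false.

(A) False / (B) False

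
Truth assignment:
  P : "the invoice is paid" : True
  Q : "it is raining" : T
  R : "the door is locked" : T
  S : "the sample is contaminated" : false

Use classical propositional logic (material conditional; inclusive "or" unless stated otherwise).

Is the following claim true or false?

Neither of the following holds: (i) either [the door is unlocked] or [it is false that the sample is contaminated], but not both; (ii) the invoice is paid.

False

This is (~R xor ~S) nor P.

~R = ~T = F
~S = ~F = T
~R xor ~S = F xor T = T
(~R xor ~S) nor P = T nor T = F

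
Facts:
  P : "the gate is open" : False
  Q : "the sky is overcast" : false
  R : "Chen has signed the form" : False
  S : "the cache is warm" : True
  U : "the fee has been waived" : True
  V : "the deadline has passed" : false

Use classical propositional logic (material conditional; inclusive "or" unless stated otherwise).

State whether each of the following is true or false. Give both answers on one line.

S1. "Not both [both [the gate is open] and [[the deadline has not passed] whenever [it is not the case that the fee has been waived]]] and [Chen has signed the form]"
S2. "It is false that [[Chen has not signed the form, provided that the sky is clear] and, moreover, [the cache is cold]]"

S1: Formalization: (P ∧ (¬U → ¬V)) ↑ R

¬U = ¬T = F
¬V = ¬F = T
¬U → ¬V = F → T = T
P ∧ (¬U → ¬V) = F ∧ T = F
(P ∧ (¬U → ¬V)) ↑ R = F ↑ F = T
So S1 is true.

S2: In symbols: ¬((¬Q → ¬R) ∧ ¬S)

¬Q = ¬F = T
¬R = ¬F = T
¬Q → ¬R = T → T = T
¬S = ¬T = F
(¬Q → ¬R) ∧ ¬S = T ∧ F = F
¬((¬Q → ¬R) ∧ ¬S) = ¬F = T
Thus S2 is true.

S1 true / S2 true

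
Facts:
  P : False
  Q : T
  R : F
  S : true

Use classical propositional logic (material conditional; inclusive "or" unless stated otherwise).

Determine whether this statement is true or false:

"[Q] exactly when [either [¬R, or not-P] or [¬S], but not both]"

Values: Q=True, R=False, P=False, S=True.
Parsed as Q iff ((not R or not P) xor not S)

not R = not False = True
not P = not False = True
not R or not P = True or True = True
not S = not True = False
(not R or not P) xor not S = True xor False = True
Q iff ((not R or not P) xor not S) = True iff True = True

true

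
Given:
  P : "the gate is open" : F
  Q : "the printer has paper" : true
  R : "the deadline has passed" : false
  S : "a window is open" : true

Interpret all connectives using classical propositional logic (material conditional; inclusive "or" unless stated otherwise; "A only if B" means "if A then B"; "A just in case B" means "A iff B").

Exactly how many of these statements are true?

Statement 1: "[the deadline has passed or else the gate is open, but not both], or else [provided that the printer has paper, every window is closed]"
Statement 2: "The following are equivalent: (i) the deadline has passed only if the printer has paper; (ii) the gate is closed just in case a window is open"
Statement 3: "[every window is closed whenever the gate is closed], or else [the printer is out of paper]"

Statement 1: Formalization: (R xor P) | (Q -> ~S)

R xor P = F xor F = F
~S = ~T = F
Q -> ~S = T -> F = F
(R xor P) | (Q -> ~S) = F | F = F
Hence Statement 1 is false.

Statement 2: This is (R -> Q) <-> (~P <-> S).

R -> Q = F -> T = T
~P = ~F = T
~P <-> S = T <-> T = T
(R -> Q) <-> (~P <-> S) = T <-> T = T
Thus Statement 2 is true.

Statement 3: In symbols: (~P -> ~S) | ~Q

~P = ~F = T
~S = ~T = F
~P -> ~S = T -> F = F
~Q = ~T = F
(~P -> ~S) | ~Q = F | F = F
Thus Statement 3 is false.

1 of the 3 statements is true.

1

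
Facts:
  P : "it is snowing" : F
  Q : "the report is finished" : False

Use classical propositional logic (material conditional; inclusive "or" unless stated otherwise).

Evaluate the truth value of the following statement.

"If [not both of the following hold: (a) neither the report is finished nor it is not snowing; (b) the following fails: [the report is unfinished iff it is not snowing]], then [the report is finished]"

In symbols: ((Q nor ~P) nand ~(~Q <-> ~P)) -> Q

~P = ~F = T
Q nor ~P = F nor T = F
~Q = ~F = T
~P = ~F = T
~Q <-> ~P = T <-> T = T
~(~Q <-> ~P) = ~T = F
(Q nor ~P) nand ~(~Q <-> ~P) = F nand F = T
((Q nor ~P) nand ~(~Q <-> ~P)) -> Q = T -> F = F

The statement is false.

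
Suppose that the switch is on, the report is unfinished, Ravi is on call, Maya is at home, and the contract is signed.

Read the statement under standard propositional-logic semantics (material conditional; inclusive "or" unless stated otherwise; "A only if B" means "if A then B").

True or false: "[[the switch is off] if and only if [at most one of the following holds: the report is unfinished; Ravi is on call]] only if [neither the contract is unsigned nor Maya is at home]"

Let P = "the switch is on" (T), Q = "the report is finished" (F), R = "Ravi is on call" (T), U = "the contract is signed" (T), S = "Maya is at home" (T).
Parsed as (¬P ↔ (¬Q ↑ R)) → (¬U ↓ S)

¬P = ¬T = F
¬Q = ¬F = T
¬Q ↑ R = T ↑ T = F
¬P ↔ (¬Q ↑ R) = F ↔ F = T
¬U = ¬T = F
¬U ↓ S = F ↓ T = F
(¬P ↔ (¬Q ↑ R)) → (¬U ↓ S) = T → F = F

The statement is false.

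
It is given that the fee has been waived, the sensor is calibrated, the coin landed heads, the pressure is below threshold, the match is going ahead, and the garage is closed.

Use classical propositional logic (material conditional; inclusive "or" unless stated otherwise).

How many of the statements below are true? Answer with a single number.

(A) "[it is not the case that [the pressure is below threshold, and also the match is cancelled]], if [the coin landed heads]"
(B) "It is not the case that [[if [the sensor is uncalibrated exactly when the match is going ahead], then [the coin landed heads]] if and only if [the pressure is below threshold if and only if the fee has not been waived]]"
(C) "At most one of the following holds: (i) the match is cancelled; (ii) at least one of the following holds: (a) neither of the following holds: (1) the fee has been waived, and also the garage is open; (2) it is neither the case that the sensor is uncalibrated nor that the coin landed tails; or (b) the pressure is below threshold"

3

Let K = "the coin landed heads" (T), V = "the pressure is above threshold" (F), W = "the match is cancelled" (F), G = "the sensor is calibrated" (T), M = "the fee has been waived" (T), Q = "the garage is closed" (T).

(A): This is K → ¬(¬V ∧ W).

¬V = ¬F = T
¬V ∧ W = T ∧ F = F
¬(¬V ∧ W) = ¬F = T
K → ¬(¬V ∧ W) = T → T = T
Thus (A) is true.

(B): This is ¬(((¬G ↔ ¬W) → K) ↔ (¬V ↔ ¬M)).

¬G = ¬T = F
¬W = ¬F = T
¬G ↔ ¬W = F ↔ T = F
(¬G ↔ ¬W) → K = F → T = T
¬V = ¬F = T
¬M = ¬T = F
¬V ↔ ¬M = T ↔ F = F
((¬G ↔ ¬W) → K) ↔ (¬V ↔ ¬M) = T ↔ F = F
¬(((¬G ↔ ¬W) → K) ↔ (¬V ↔ ¬M)) = ¬F = T
So (B) is true.

(C): In symbols: W ↑ (((M ∧ ¬Q) ↓ (¬G ↓ ¬K)) ∨ ¬V)

¬Q = ¬T = F
M ∧ ¬Q = T ∧ F = F
¬G = ¬T = F
¬K = ¬T = F
¬G ↓ ¬K = F ↓ F = T
(M ∧ ¬Q) ↓ (¬G ↓ ¬K) = F ↓ T = F
¬V = ¬F = T
((M ∧ ¬Q) ↓ (¬G ↓ ¬K)) ∨ ¬V = F ∨ T = T
W ↑ (((M ∧ ¬Q) ↓ (¬G ↓ ¬K)) ∨ ¬V) = F ↑ T = T
So (C) is true.

Count: 3.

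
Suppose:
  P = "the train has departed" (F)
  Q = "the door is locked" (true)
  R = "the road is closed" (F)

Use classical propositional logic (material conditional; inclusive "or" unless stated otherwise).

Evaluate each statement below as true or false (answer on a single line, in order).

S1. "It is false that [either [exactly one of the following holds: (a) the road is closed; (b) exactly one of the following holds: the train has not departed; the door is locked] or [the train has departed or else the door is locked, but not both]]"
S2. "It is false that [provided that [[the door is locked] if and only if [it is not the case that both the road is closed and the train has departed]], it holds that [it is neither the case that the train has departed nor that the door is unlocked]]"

S1 F; S2 F

S1: Formalization: ~((R xor (~P xor Q)) | (P xor Q))

~P = ~F = T
~P xor Q = T xor T = F
R xor (~P xor Q) = F xor F = F
P xor Q = F xor T = T
(R xor (~P xor Q)) | (P xor Q) = F | T = T
~((R xor (~P xor Q)) | (P xor Q)) = ~T = F
Thus S1 is false.

S2: Parsed as ~((Q <-> (R nand P)) -> (P nor ~Q))

R nand P = F nand F = T
Q <-> (R nand P) = T <-> T = T
~Q = ~T = F
P nor ~Q = F nor F = T
(Q <-> (R nand P)) -> (P nor ~Q) = T -> T = T
~((Q <-> (R nand P)) -> (P nor ~Q)) = ~T = F
Hence S2 is false.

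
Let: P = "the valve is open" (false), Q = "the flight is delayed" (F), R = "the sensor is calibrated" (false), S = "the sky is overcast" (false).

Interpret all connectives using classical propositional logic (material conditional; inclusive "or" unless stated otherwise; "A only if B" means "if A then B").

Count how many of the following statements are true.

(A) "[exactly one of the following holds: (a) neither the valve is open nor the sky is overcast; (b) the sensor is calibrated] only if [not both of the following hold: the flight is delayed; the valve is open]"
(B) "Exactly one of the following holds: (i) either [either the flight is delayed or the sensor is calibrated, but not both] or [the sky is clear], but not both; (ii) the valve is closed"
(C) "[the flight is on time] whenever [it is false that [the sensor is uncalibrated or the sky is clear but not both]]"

2

(A): In symbols: ((P nor S) xor R) -> (Q nand P)

P nor S = F nor F = T
(P nor S) xor R = T xor F = T
Q nand P = F nand F = T
((P nor S) xor R) -> (Q nand P) = T -> T = T
Hence (A) is true.

(B): In symbols: ((Q xor R) xor ~S) xor ~P

Q xor R = F xor F = F
~S = ~F = T
(Q xor R) xor ~S = F xor T = T
~P = ~F = T
((Q xor R) xor ~S) xor ~P = T xor T = F
Thus (B) is false.

(C): Parsed as ~(~R xor ~S) -> ~Q

~R = ~F = T
~S = ~F = T
~R xor ~S = T xor T = F
~(~R xor ~S) = ~F = T
~Q = ~F = T
~(~R xor ~S) -> ~Q = T -> T = T
So (C) is true.

True statements: 2.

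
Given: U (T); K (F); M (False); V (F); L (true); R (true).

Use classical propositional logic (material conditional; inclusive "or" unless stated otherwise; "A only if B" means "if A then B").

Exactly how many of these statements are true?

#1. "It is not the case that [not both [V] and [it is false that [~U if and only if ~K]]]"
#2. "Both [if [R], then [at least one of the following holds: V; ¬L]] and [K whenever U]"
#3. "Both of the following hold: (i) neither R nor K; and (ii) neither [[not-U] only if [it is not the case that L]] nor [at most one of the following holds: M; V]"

0

#1: This is not (V nand not (not U iff not K)).

not U = not True = False
not K = not False = True
not U iff not K = False iff True = False
not (not U iff not K) = not False = True
V nand not (not U iff not K) = False nand True = True
not (V nand not (not U iff not K)) = not True = False
Hence #1 is false.

#2: This is (R -> (V or not L)) and (U -> K).

not L = not True = False
V or not L = False or False = False
R -> (V or not L) = True -> False = False
U -> K = True -> False = False
(R -> (V or not L)) and (U -> K) = False and False = False
Hence #2 is false.

#3: In symbols: (R nor K) and ((not U -> not L) nor (M nand V))

R nor K = True nor False = False
not U = not True = False
not L = not True = False
not U -> not L = False -> False = True
M nand V = False nand False = True
(not U -> not L) nor (M nand V) = True nor True = False
(R nor K) and ((not U -> not L) nor (M nand V)) = False and False = False
Thus #3 is false.

0 of the 3 statements are true (none).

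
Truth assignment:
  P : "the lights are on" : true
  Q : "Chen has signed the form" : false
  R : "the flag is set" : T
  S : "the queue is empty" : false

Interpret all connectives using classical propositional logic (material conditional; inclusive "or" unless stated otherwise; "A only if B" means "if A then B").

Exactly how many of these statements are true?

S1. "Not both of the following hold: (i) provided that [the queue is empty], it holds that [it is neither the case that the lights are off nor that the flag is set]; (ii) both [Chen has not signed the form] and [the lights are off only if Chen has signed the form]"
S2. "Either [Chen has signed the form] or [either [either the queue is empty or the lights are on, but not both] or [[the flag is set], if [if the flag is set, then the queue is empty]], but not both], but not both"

0

S1: This is (S -> (not P nor R)) nand (not Q and (not P -> Q)).

not P = not True = False
not P nor R = False nor True = False
S -> (not P nor R) = False -> False = True
not Q = not False = True
not P = not True = False
not P -> Q = False -> False = True
not Q and (not P -> Q) = True and True = True
(S -> (not P nor R)) nand (not Q and (not P -> Q)) = True nand True = False
So S1 is false.

S2: Parsed as Q xor ((S xor P) xor ((R -> S) -> R))

S xor P = False xor True = True
R -> S = True -> False = False
(R -> S) -> R = False -> True = True
(S xor P) xor ((R -> S) -> R) = True xor True = False
Q xor ((S xor P) xor ((R -> S) -> R)) = False xor False = False
Hence S2 is false.

True statements: 0 (none).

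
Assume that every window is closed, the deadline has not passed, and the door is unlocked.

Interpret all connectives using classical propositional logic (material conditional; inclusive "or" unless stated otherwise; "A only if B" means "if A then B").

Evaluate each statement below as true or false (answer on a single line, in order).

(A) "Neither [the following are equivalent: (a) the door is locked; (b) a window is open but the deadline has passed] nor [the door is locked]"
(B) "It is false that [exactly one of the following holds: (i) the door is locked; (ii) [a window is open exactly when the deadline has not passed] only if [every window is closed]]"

Let M = "the door is locked" (F), D = "a window is open" (F), S = "the deadline has passed" (F).

(A): This is (M <-> (D & S)) nor M.

D & S = F & F = F
M <-> (D & S) = F <-> F = T
(M <-> (D & S)) nor M = T nor F = F
So (A) is false.

(B): In symbols: ~(M xor ((D <-> ~S) -> ~D))

~S = ~F = T
D <-> ~S = F <-> T = F
~D = ~F = T
(D <-> ~S) -> ~D = F -> T = T
M xor ((D <-> ~S) -> ~D) = F xor T = T
~(M xor ((D <-> ~S) -> ~D)) = ~T = F
Hence (B) is false.

(A) False, (B) False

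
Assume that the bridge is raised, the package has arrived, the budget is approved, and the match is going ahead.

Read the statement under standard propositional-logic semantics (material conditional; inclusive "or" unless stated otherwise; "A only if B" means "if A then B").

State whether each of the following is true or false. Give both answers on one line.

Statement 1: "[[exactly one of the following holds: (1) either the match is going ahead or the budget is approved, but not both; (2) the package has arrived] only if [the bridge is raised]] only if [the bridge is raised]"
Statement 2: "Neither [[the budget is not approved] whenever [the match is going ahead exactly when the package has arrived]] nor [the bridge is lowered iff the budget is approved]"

Let S = "the match is cancelled" (False), R = "the budget is approved" (True), Q = "the package has arrived" (True), P = "the bridge is raised" (True).

Statement 1: This is (((not S xor R) xor Q) -> P) -> P.

not S = not False = True
not S xor R = True xor True = False
(not S xor R) xor Q = False xor True = True
((not S xor R) xor Q) -> P = True -> True = True
(((not S xor R) xor Q) -> P) -> P = True -> True = True
Hence Statement 1 is true.

Statement 2: This is ((not S iff Q) -> not R) nor (not P iff R).

not S = not False = True
not S iff Q = True iff True = True
not R = not True = False
(not S iff Q) -> not R = True -> False = False
not P = not True = False
not P iff R = False iff True = False
((not S iff Q) -> not R) nor (not P iff R) = False nor False = True
Hence Statement 2 is true.

Statement 1 T; Statement 2 T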